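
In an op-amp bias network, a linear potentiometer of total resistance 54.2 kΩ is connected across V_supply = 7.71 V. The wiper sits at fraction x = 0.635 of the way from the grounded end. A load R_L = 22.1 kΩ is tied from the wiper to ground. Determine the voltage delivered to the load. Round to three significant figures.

V_out ≈ 3.12 V

Lower segment x·R_p = 34.42 kΩ; upper segment (1−x)·R_p = 19.78 kΩ.
R_L loads the lower segment: effective lower R = 13.46 kΩ.
Then V_out = V_supply · 13.46/(19.78 + 13.46) = 3.122 V.
(Unloaded: V_out = x·V_supply = 4.90 V.)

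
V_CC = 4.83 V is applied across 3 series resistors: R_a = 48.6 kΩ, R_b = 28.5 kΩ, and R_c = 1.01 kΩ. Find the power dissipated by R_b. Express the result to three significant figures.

P ≈ 0.109 mW

The common current is I = 4.83/78.11 = 0.06184 mA.
P(R_b) = I²·R_b = (0.06184)² × 28.5 = 0.1090 mW.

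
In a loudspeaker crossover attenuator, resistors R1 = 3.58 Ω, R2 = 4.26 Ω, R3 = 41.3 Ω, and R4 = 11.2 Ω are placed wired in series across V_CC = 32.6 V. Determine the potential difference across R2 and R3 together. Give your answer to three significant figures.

V ≈ 24.6 V

Total series resistance ΣR = 3.58 + 4.26 + 41.3 + 11.2 = 60.34 Ω.
R_{R2..R3} = 4.26 + 41.3 = 45.56 Ω.
Voltage divider: V = V_CC · (45.56 / 60.34) = 32.6 × 0.7551 = 24.61 V.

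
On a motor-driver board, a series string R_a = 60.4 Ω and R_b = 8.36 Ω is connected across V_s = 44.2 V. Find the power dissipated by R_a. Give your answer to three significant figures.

P ≈ 25.0 W

Series current I = V_s/ΣR = 44.2/68.76 = 0.6428 A.
P = I²R = 0.4132 × 60.4 = 24.96 W.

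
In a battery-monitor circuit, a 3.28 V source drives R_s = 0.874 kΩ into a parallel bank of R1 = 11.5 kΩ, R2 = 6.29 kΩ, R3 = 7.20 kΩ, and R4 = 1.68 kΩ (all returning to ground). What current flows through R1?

Parallel bank: R_p = 1/(1/11.5 + 1/6.29 + 1/7.20 + 1/1.68) = 1.020 kΩ.
V_A by voltage divider: V_A = 3.28 × 1.020/(0.874 + 1.020) = 1.767 V.
Branch current I = V_A/R1 = 1.767/11.5 = 0.1536 mA.

I ≈ 0.154 mA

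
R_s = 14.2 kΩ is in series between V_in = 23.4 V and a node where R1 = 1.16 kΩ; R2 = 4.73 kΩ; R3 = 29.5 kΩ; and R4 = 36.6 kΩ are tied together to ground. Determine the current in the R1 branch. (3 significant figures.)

I ≈ 1.18 mA

Parallel bank: R_p = 1/(1/1.16 + 1/4.73 + 1/29.5 + 1/36.6) = 0.8813 kΩ.
V_A by voltage divider: V_A = 23.4 × 0.8813/(14.2 + 0.8813) = 1.367 V.
Branch current I = V_A/R1 = 1.367/1.16 = 1.179 mA.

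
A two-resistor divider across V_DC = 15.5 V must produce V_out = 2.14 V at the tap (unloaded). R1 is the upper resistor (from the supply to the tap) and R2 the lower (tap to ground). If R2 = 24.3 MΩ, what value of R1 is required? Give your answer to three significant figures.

R1 ≈ 152 MΩ

Required fraction k = V_out/V_DC = 0.1381.
Rearranging, R1 = R2·(1−k)/k = 24.3 × 6.243 = 151.7 MΩ.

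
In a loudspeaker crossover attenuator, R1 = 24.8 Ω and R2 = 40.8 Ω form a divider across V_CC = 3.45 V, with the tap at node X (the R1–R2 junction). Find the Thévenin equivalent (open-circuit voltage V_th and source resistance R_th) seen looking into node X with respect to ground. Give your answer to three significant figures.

V_th ≈ 2.15 V, R_th ≈ 15.4 Ω

V_th is the unloaded tap voltage: V_CC · R2/(R1+R2) = 3.45 × 0.6220 = 2.146 V.
With V_CC suppressed (replaced by a short), R_th = R1 ‖ R2 = (24.80 × 40.8)/(24.80 + 40.8) = 15.42 Ω.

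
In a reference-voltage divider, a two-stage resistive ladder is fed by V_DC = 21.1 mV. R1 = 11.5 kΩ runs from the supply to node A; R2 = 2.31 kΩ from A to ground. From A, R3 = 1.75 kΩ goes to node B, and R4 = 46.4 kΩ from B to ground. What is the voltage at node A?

V_A ≈ 3.39 mV

Looking into the second stage from A: R3 + R4 = 48.15 kΩ appears in parallel with R2.
Effective lower resistance at A: R2 ‖ 48.15 = 2.204 kΩ.
So V_A = 21.1 × 0.1608 = 3.394 mV.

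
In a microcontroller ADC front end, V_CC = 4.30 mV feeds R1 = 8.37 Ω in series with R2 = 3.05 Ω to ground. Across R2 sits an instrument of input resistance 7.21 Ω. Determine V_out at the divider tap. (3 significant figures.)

V_out ≈ 0.877 mV

The load sits in parallel with R2, giving an effective lower resistance R2' = R2·R_L/(R2+R_L) = 2.143 Ω.
Now apply the divider: V_out = 4.30 × 0.2039 = 0.8766 mV.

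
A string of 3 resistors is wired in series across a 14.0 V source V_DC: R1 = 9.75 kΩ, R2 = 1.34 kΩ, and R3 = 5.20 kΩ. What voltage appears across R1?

Series total: ΣR = 9.75 + 1.34 + 5.20 = 16.29 kΩ.
By the voltage-divider rule, V = 14.0 × 9.750/16.29 = 8.379 V.

V ≈ 8.38 V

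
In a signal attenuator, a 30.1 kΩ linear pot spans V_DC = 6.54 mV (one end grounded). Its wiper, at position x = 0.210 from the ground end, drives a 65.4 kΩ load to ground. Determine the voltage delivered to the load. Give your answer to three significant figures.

V_out ≈ 1.28 mV

The pot divides into 23.78 kΩ above the wiper and 6.321 kΩ below.
Lower segment in parallel with the load: 6.321 ‖ 65.4 = 5.764 kΩ.
Then V_out = V_DC · 5.764/(23.78 + 5.764) = 1.276 mV.
(Unloaded: V_out = x·V_DC = 1.37 mV.)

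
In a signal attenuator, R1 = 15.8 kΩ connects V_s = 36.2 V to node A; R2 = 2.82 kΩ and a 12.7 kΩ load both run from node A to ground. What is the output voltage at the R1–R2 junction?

V_out ≈ 4.61 V

First combine the lower leg with the load: R2 ‖ R_L = 2.308 kΩ.
Now apply the divider: V_out = 36.2 × 0.1274 = 4.613 V.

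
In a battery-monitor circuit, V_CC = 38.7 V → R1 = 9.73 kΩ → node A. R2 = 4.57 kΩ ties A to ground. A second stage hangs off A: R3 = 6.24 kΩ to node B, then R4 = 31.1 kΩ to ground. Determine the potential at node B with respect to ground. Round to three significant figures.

V_B ≈ 9.51 V

The second stage (R3 + R4 = 37.34 kΩ) loads node A in parallel with R2.
Effective lower resistance at A: R2 ‖ 37.34 = 4.072 kΩ.
So V_A = 38.7 × 0.2950 = 11.42 V.
Then the unloaded second divider: V_B = V_A × R4/(R3+R4) = 11.42 × 0.8329 = 9.509 V.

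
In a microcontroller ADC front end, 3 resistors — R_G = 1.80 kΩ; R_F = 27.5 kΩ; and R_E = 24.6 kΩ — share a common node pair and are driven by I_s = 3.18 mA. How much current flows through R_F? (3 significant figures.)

ΣG = 1/1.80 + 1/27.5 + 1/24.6 = 0.6326.
Current divider: I(R_F) = I_s · G_k/ΣG = 3.18 × (0.03636/0.6326) = 3.18 × 0.05749 = 0.1828 mA.

I ≈ 0.183 mA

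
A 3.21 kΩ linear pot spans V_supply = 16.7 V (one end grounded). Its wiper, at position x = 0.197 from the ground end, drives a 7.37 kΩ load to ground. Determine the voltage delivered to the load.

The pot divides into 2.578 kΩ above the wiper and 0.6324 kΩ below.
R_L loads the lower segment: effective lower R = 0.5824 kΩ.
Then V_out = V_supply · 0.5824/(2.578 + 0.5824) = 3.078 V.

V_out ≈ 3.08 V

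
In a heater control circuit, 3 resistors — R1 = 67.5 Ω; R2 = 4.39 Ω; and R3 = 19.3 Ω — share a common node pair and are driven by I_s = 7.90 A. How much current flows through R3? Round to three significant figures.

Conductances: ΣG = 1/67.5 + 1/4.39 + 1/19.3 = 0.2944 (1/Ω).
By the current-divider rule, I = I_s · G_k/ΣG = 7.90 × 0.1760 = 1.390 A.

I ≈ 1.39 A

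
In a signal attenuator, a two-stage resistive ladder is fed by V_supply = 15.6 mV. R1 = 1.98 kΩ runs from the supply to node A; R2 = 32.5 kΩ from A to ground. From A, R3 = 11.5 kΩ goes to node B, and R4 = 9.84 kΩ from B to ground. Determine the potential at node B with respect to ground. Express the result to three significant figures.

Looking into the second stage from A: R3 + R4 = 21.34 kΩ appears in parallel with R2.
Effective lower resistance at A: R2 ‖ 21.34 = 12.88 kΩ.
V_A = 15.6 × 12.88/(1.98 + 12.88) = 13.52 mV.
V_B = V_A × 0.4611 = 6.235 mV.

V_B ≈ 6.23 mV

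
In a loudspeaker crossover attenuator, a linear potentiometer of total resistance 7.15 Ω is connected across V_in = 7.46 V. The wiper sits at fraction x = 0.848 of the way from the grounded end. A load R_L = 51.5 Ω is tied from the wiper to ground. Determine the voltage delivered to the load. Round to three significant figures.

Split the track: R_lower = x·R_p = 6.063 Ω, R_upper = (1−x)·R_p = 1.087 Ω.
R_L loads the lower segment: effective lower R = 5.425 Ω.
Loaded-divider output: V_out = 7.46 × 0.8331 = 6.215 V.

V_out ≈ 6.21 V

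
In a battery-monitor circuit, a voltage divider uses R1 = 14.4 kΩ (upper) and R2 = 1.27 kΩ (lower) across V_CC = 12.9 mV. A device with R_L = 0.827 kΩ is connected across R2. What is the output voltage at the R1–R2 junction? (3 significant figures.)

V_out ≈ 0.434 mV

The load sits in parallel with R2, giving an effective lower resistance R2' = R2·R_L/(R2+R_L) = 0.5009 kΩ.
Then V_out = V_CC · R2'/(R1 + R2') = 12.9 × 0.5009/14.90 = 0.4336 mV.
(Unloaded it would be 1.05 mV; the load pulls it down.)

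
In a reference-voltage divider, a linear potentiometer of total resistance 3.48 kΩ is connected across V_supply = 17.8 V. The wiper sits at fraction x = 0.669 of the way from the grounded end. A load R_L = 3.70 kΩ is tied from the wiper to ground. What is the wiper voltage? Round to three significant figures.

V_out ≈ 9.86 V

Lower segment x·R_p = 2.328 kΩ; upper segment (1−x)·R_p = 1.152 kΩ.
(x·R_p) ‖ R_L = 1.429 kΩ.
Loaded-divider output: V_out = 17.8 × 0.5537 = 9.856 V.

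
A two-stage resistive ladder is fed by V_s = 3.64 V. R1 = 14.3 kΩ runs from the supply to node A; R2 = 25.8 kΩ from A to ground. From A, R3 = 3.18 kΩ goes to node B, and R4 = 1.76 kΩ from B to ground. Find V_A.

V_A ≈ 0.818 V

Node A sees R2 in parallel with the series input of stage 2, R3 + R4 = 4.940 kΩ.
Effective lower resistance at A: R2 ‖ 4.940 = 4.146 kΩ.
So V_A = 3.64 × 0.2248 = 0.8182 V.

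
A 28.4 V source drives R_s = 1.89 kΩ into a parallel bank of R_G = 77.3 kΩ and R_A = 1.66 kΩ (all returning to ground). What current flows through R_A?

I ≈ 7.91 mA

Equivalent of the parallel group: R_p = 1.625 kΩ.
V_A = 28.4 × 1.625/3.515 = 13.13 V.
I(R_A) = V_A / R_A = 13.13/1.66 = 7.910 mA.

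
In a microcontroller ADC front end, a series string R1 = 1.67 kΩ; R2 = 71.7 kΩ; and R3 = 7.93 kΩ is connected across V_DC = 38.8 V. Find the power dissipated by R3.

P ≈ 1.81 mW

ΣR = 81.30 kΩ → I = 38.8/81.30 = 0.4772 mA.
P(R3) = I²·R3 = (0.4772)² × 7.93 = 1.806 mW.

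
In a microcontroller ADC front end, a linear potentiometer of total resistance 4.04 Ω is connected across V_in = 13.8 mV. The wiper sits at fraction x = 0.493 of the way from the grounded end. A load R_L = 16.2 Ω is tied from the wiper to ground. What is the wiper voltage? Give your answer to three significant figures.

V_out ≈ 6.40 mV

Split the track: R_lower = x·R_p = 1.992 Ω, R_upper = (1−x)·R_p = 2.048 Ω.
(x·R_p) ‖ R_L = 1.774 Ω.
Then V_out = V_in · 1.774/(2.048 + 1.774) = 6.404 mV.
(Unloaded: V_out = x·V_in = 6.80 mV.)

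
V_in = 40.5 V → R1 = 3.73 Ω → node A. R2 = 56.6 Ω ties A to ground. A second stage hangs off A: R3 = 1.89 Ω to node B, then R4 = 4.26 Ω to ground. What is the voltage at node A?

The second stage (R3 + R4 = 6.150 Ω) loads node A in parallel with R2.
Effective lower resistance at A: R2 ‖ 6.150 = 5.547 Ω.
So V_A = 40.5 × 0.5979 = 24.22 V.

V_A ≈ 24.2 V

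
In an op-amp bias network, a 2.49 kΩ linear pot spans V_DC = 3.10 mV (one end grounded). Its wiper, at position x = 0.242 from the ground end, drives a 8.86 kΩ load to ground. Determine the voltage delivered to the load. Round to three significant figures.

V_out ≈ 0.713 mV

The pot divides into 1.887 kΩ above the wiper and 0.6026 kΩ below.
(x·R_p) ‖ R_L = 0.5642 kΩ.
V_out = 3.10 × 0.5642/(1.887 + 0.5642) = 0.7134 mV.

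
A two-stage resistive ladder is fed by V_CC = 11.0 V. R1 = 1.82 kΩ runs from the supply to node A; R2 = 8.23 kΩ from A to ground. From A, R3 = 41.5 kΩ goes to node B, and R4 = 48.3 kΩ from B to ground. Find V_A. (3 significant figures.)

V_A ≈ 8.86 V

Node A sees R2 in parallel with the series input of stage 2, R3 + R4 = 89.80 kΩ.
R2 ‖ (R3+R4) = 7.539 kΩ.
First divider: V_A = V_CC · 7.539/(1.82 + 7.539) = 8.861 V.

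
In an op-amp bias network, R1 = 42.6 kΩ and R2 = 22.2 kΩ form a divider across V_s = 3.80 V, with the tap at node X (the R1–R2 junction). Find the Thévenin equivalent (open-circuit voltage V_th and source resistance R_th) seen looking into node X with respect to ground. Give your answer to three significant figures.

V_th ≈ 1.30 V, R_th ≈ 14.6 kΩ

With X open, the divider is unloaded: V_th = 3.80 × 22.2/64.80 = 1.302 V.
Zeroing V_s shorts the top of R1 to ground, so R_th = R1 ‖ R2 = 14.59 kΩ.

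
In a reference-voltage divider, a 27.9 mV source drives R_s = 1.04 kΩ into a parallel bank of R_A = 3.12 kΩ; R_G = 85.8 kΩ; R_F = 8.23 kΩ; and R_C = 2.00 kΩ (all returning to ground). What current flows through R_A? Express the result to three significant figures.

I ≈ 4.49 µA

Equivalent of the parallel group: R_p = 1.049 kΩ.
V_A by voltage divider: V_A = 27.9 × 1.049/(1.04 + 1.049) = 14.01 mV.
I(R_A) = V_A / R_A = 14.01/3.12 = 4.490 µA.
(Check via current divider: I_total = 13.36 µA; share G_k/ΣG = 0.3361 → same result.)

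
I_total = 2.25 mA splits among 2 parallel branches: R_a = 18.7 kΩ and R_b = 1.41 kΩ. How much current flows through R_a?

With just two branches, the current splits inversely with resistance.
So I = 2.25 × 1.41/20.11 = 0.1578 mA.

I ≈ 0.158 mA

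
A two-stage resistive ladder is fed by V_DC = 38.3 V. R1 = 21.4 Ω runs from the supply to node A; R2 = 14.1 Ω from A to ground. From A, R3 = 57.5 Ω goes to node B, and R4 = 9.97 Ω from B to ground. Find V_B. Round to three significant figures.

V_B ≈ 2.00 V

The second stage (R3 + R4 = 67.47 Ω) loads node A in parallel with R2.
Effective lower resistance at A: R2 ‖ 67.47 = 11.66 Ω.
First divider: V_A = V_DC · 11.66/(21.4 + 11.66) = 13.51 V.
V_B = V_A × 0.1478 = 1.996 V.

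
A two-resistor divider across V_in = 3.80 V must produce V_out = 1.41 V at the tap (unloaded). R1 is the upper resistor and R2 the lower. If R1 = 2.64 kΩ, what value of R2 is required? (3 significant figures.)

The divider ratio is R2/(R1+R2) = 1.41/3.80 = 0.3711.
R2 = R1 · 0.3711/(1 − 0.3711) = 1.557 kΩ.

R2 ≈ 1.56 kΩ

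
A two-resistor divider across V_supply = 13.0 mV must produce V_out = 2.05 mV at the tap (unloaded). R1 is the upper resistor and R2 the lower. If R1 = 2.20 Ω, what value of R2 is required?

R2 ≈ 0.412 Ω

Required fraction k = V_out/V_supply = 0.1577.
R2 = R1 · 0.1577/(1 − 0.1577) = 0.4119 Ω.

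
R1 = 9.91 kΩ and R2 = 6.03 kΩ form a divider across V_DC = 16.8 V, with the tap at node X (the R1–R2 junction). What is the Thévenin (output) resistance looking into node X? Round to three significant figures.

Looking into X with the source shorted: R_th = R1·R2/(R1+R2) = 9.910 × 6.03/15.94 = 3.749 kΩ.

R_th ≈ 3.75 kΩ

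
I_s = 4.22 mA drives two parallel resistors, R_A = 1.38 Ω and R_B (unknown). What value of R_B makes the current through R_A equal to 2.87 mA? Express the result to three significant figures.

Two-branch current divider: I_A = I_s · R_B/(R_A + R_B).
2.87/4.22 = R_B/(R_A + R_B) → R_B = R_A · (0.6801)/(1 − 0.6801) = 1.38 × 2.126 = 2.934 Ω.

R_B ≈ 2.93 Ω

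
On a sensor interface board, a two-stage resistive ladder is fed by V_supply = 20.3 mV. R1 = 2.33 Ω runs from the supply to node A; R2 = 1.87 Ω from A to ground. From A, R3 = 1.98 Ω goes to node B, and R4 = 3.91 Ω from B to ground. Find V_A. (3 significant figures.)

V_A ≈ 7.68 mV

Node A sees R2 in parallel with the series input of stage 2, R3 + R4 = 5.890 Ω.
Effective lower resistance at A: R2 ‖ 5.890 = 1.419 Ω.
So V_A = 20.3 × 0.3786 = 7.685 mV.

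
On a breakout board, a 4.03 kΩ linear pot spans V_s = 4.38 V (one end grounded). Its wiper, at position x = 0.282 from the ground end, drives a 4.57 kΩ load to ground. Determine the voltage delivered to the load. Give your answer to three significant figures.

V_out ≈ 1.05 V

Lower segment x·R_p = 1.136 kΩ; upper segment (1−x)·R_p = 2.894 kΩ.
(x·R_p) ‖ R_L = 0.9101 kΩ.
Loaded-divider output: V_out = 4.38 × 0.2393 = 1.048 V.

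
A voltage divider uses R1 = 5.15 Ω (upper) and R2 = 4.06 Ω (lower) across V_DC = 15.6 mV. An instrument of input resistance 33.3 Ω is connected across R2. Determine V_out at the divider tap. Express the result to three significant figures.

V_out ≈ 6.44 mV

The load sits in parallel with R2, giving an effective lower resistance R2' = R2·R_L/(R2+R_L) = 3.619 Ω.
Now apply the divider: V_out = 15.6 × 0.4127 = 6.438 mV.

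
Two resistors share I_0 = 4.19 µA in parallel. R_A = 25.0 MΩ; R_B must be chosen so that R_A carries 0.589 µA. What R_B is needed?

Two-branch current divider: I_A = I_0 · R_B/(R_A + R_B).
With f = 0.1406, R_B = R_A · f/(1−f) = 25.0 × 0.1636 = 4.089 MΩ.

R_B ≈ 4.09 MΩ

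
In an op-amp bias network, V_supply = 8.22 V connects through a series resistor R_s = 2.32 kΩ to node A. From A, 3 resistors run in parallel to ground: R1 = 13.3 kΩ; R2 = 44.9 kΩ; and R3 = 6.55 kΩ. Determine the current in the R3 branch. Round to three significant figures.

I ≈ 0.794 mA

Combine the parallel branches: R_p = (1/13.3 + 1/44.9 + 1/6.55)⁻¹ = 3.998 kΩ.
V_A = 8.22 × 3.998/6.318 = 5.202 V.
I(R3) = V_A / R3 = 5.202/6.55 = 0.7941 mA.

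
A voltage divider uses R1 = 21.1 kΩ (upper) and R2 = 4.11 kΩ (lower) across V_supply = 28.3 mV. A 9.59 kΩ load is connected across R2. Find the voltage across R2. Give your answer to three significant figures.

V_out ≈ 3.40 mV

First combine the lower leg with the load: R2 ‖ R_L = 2.877 kΩ.
Voltage divider with the loaded lower leg: V_out = 28.3 × 2.877/(21.1 + 2.877) = 28.3 × 0.1200 = 3.396 mV.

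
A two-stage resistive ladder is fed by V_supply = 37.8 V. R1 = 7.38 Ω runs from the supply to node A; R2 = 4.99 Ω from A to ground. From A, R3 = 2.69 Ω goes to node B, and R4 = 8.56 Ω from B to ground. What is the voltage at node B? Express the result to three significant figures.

Looking into the second stage from A: R3 + R4 = 11.25 Ω appears in parallel with R2.
R2 ‖ (R3+R4) = 3.457 Ω.
First divider: V_A = V_supply · 3.457/(7.38 + 3.457) = 12.06 V.
Stage 2 is unloaded, so V_B = V_A · R4/(R3+R4) = 12.06 × 8.56/11.25 = 9.174 V.

V_B ≈ 9.17 V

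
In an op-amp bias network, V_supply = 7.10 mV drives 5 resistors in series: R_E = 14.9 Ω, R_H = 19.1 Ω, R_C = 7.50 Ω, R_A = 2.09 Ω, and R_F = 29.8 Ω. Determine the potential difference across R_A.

V ≈ 0.202 mV

Total series resistance ΣR = 14.9 + 19.1 + 7.50 + 2.09 + 29.8 = 73.39 Ω.
By the voltage-divider rule, V = 7.10 × 2.090/73.39 = 0.2022 mV.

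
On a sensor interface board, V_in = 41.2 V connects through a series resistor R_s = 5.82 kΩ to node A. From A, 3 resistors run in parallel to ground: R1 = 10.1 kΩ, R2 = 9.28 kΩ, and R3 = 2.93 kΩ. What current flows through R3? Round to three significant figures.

Parallel bank: R_p = 1/(1/10.1 + 1/9.28 + 1/2.93) = 1.825 kΩ.
V_A = 41.2 × 1.825/7.645 = 9.834 V.
I(R3) = V_A / R3 = 9.834/2.93 = 3.356 mA.
(Equivalently: I_total = 5.389 mA, then current-divider fraction G_k/ΣG = 0.6227.)

I ≈ 3.36 mA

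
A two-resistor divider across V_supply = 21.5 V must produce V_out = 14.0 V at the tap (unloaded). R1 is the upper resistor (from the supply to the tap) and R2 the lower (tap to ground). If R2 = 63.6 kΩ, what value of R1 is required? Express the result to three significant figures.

R1 ≈ 34.1 kΩ

The divider ratio is R2/(R1+R2) = 14.0/21.5 = 0.6512.
So R1 = R2 · (V_supply/V_out − 1) = 63.6 × (21.5/14.0 − 1) = 63.6 × 0.5357 = 34.07 kΩ.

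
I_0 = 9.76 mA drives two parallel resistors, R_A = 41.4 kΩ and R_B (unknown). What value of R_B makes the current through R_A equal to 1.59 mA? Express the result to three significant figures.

Two-branch current divider: I_A = I_0 · R_B/(R_A + R_B).
With f = 0.1629, R_B = R_A · f/(1−f) = 41.4 × 0.1946 = 8.057 kΩ.

R_B ≈ 8.06 kΩ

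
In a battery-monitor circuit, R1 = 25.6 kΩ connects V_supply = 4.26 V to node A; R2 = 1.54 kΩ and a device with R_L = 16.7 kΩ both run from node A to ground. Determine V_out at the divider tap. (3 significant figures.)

R2 ‖ R_L = (1.54 × 16.7)/(1.54 + 16.7) = 1.410 kΩ.
Now apply the divider: V_out = 4.26 × 0.05220 = 0.2224 V.
(Unloaded it would be 0.242 V; the load pulls it down.)

V_out ≈ 0.222 V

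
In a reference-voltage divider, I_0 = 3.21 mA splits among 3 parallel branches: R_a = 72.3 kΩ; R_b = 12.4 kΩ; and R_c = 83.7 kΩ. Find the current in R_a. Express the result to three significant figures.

Total conductance ΣG = 1/72.3 + 1/12.4 + 1/83.7 = 0.1064 (units of 1/kΩ).
Current divider: I(R_a) = I_0 · G_k/ΣG = 3.21 × (0.01383/0.1064) = 3.21 × 0.1300 = 0.4172 mA.

I ≈ 0.417 mA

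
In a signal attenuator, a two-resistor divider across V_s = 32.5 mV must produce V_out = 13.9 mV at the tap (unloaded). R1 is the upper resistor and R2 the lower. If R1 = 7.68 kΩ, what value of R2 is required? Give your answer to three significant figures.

V_out/V_s = R2/(R1+R2) = 0.4277.
R2 = R1 · 0.4277/(1 − 0.4277) = 5.739 kΩ.

R2 ≈ 5.74 kΩ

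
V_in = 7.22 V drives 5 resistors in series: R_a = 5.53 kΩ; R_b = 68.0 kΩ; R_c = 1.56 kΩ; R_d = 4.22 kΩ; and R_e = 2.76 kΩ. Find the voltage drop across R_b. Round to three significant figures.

V ≈ 5.98 V

Total series resistance ΣR = 5.53 + 68.0 + 1.56 + 4.22 + 2.76 = 82.07 kΩ.
By the voltage-divider rule, V = 7.22 × 68.00/82.07 = 5.982 V.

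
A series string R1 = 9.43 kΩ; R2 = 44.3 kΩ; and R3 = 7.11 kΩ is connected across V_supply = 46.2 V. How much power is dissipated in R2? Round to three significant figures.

P ≈ 25.5 mW

ΣR = 60.84 kΩ → I = 46.2/60.84 = 0.7594 mA.
P(R2) = I²·R2 = (0.7594)² × 44.3 = 25.55 mW.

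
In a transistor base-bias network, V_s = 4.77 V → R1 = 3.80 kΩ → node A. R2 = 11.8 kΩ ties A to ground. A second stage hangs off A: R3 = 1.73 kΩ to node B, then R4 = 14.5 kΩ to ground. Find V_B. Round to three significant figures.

V_B ≈ 2.74 V

The second stage (R3 + R4 = 16.23 kΩ) loads node A in parallel with R2.
R2 ‖ (R3+R4) = 6.832 kΩ.
First divider: V_A = V_s · 6.832/(3.80 + 6.832) = 3.065 V.
V_B = V_A × 0.8934 = 2.738 V.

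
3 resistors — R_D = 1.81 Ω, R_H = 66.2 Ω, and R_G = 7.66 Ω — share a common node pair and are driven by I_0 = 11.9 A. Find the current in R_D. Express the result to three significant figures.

I ≈ 9.42 A

ΣG = 1/1.81 + 1/66.2 + 1/7.66 = 0.6981.
By the current-divider rule, I = I_0 · G_k/ΣG = 11.9 × 0.7914 = 9.417 A.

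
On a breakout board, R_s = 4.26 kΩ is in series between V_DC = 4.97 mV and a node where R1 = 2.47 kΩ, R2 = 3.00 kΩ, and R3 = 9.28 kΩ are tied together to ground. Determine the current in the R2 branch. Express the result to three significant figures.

I ≈ 0.360 µA

Equivalent of the parallel group: R_p = 1.182 kΩ.
V_A by voltage divider: V_A = 4.97 × 1.182/(4.26 + 1.182) = 1.080 mV.
I(R2) = V_A / R2 = 1.080/3.00 = 0.3599 µA.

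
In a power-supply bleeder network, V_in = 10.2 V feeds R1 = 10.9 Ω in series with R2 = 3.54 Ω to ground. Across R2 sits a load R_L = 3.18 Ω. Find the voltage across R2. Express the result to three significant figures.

The load sits in parallel with R2, giving an effective lower resistance R2' = R2·R_L/(R2+R_L) = 1.675 Ω.
Voltage divider with the loaded lower leg: V_out = 10.2 × 1.675/(10.9 + 1.675) = 10.2 × 0.1332 = 1.359 V.

V_out ≈ 1.36 V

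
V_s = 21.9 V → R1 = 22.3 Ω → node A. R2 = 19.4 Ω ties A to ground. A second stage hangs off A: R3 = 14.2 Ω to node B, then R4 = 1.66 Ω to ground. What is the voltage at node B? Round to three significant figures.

Looking into the second stage from A: R3 + R4 = 15.86 Ω appears in parallel with R2.
R2 ‖ (R3+R4) = 8.726 Ω.
So V_A = 21.9 × 0.2813 = 6.159 V.
Then the unloaded second divider: V_B = V_A × R4/(R3+R4) = 6.159 × 0.1047 = 0.6447 V.

V_B ≈ 0.645 V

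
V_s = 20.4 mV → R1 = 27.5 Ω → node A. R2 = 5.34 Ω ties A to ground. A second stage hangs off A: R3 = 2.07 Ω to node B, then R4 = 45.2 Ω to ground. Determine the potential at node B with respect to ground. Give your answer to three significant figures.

V_B ≈ 2.90 mV

The second stage (R3 + R4 = 47.27 Ω) loads node A in parallel with R2.
Effective lower resistance at A: R2 ‖ 47.27 = 4.798 Ω.
First divider: V_A = V_s · 4.798/(27.5 + 4.798) = 3.030 mV.
Stage 2 is unloaded, so V_B = V_A · R4/(R3+R4) = 3.030 × 45.2/47.27 = 2.898 mV.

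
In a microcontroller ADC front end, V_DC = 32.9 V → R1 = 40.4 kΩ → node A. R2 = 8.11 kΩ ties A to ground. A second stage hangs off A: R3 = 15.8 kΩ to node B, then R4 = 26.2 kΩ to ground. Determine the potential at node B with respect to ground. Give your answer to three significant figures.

V_B ≈ 2.96 V

Node A sees R2 in parallel with the series input of stage 2, R3 + R4 = 42.00 kΩ.
Effective lower resistance at A: R2 ‖ 42.00 = 6.797 kΩ.
So V_A = 32.9 × 0.1440 = 4.738 V.
Then the unloaded second divider: V_B = V_A × R4/(R3+R4) = 4.738 × 0.6238 = 2.956 V.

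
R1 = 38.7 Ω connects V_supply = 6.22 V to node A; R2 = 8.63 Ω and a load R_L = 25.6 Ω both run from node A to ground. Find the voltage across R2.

V_out ≈ 0.889 V

First combine the lower leg with the load: R2 ‖ R_L = 6.454 Ω.
Then V_out = V_supply · R2'/(R1 + R2') = 6.22 × 6.454/45.15 = 0.8891 V.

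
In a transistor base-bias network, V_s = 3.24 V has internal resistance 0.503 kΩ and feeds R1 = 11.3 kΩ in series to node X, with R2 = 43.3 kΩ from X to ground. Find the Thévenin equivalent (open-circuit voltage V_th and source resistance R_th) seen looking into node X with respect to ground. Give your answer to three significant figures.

V_th ≈ 2.55 V, R_th ≈ 9.27 kΩ

R1' = 0.503 + 11.3 = 11.80 kΩ (source resistance + R1).
Open-circuit (no load on X): V_th = V_s · R2/(R1' + R2) = 3.24 × 43.3/(11.80 + 43.3) = 2.546 V.
Looking into X with the source shorted: R_th = R1'·R2/(R1'+R2) = 11.80 × 43.3/55.10 = 9.275 kΩ.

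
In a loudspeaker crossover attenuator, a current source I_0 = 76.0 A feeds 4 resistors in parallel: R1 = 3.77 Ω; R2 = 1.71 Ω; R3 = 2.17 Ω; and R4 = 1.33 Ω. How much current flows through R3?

I ≈ 17.0 A

Conductances: ΣG = 1/3.77 + 1/1.71 + 1/2.17 + 1/1.33 = 2.063 (1/Ω).
R3 takes the fraction G_k/ΣG = 0.4608/2.063 = 0.2234, so I = 76.0 × 0.2234 = 16.98 A.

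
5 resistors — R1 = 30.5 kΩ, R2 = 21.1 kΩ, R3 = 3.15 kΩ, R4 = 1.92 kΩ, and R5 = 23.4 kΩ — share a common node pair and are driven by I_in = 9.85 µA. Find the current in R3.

I ≈ 3.25 µA

ΣG = 1/30.5 + 1/21.1 + 1/3.15 + 1/1.92 + 1/23.4 = 0.9612.
R3 takes the fraction G_k/ΣG = 0.3175/0.9612 = 0.3303, so I = 9.85 × 0.3303 = 3.253 µA.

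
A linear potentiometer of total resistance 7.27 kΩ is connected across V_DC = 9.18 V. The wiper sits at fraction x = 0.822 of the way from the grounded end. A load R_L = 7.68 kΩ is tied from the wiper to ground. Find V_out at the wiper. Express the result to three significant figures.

V_out ≈ 6.63 V

Lower segment x·R_p = 5.976 kΩ; upper segment (1−x)·R_p = 1.294 kΩ.
Lower segment in parallel with the load: 5.976 ‖ 7.68 = 3.361 kΩ.
Then V_out = V_DC · 3.361/(1.294 + 3.361) = 6.628 V.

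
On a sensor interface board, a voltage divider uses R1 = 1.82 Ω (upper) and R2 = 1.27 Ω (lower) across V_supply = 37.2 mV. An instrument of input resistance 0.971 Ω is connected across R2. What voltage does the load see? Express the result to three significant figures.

V_out ≈ 8.64 mV

The load sits in parallel with R2, giving an effective lower resistance R2' = R2·R_L/(R2+R_L) = 0.5503 Ω.
Voltage divider with the loaded lower leg: V_out = 37.2 × 0.5503/(1.82 + 0.5503) = 37.2 × 0.2322 = 8.636 mV.
(Unloaded it would be 15.3 mV; the load pulls it down.)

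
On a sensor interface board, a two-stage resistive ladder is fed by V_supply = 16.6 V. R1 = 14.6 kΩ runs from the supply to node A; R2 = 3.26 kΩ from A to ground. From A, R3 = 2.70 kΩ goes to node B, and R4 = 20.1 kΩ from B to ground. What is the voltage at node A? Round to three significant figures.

Node A sees R2 in parallel with the series input of stage 2, R3 + R4 = 22.80 kΩ.
Effective lower resistance at A: R2 ‖ 22.80 = 2.852 kΩ.
So V_A = 16.6 × 0.1634 = 2.713 V.

V_A ≈ 2.71 V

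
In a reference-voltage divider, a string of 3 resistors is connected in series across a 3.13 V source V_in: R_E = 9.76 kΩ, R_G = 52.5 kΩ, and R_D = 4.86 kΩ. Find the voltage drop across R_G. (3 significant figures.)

V ≈ 2.45 V

Total series resistance ΣR = 9.76 + 52.5 + 4.86 = 67.12 kΩ.
By the voltage-divider rule, V = 3.13 × 52.50/67.12 = 2.448 V.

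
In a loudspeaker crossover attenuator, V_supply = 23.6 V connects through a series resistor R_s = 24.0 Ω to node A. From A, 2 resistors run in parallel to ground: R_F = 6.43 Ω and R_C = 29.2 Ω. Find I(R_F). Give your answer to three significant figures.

I ≈ 0.661 A

Parallel bank: R_p = 1/(1/6.43 + 1/29.2) = 5.270 Ω.
V_A by voltage divider: V_A = 23.6 × 5.270/(24.0 + 5.270) = 4.249 V.
Branch current I = V_A/R_F = 4.249/6.43 = 0.6608 A.
(Check via current divider: I_total = 0.8063 A; share G_k/ΣG = 0.8195 → same result.)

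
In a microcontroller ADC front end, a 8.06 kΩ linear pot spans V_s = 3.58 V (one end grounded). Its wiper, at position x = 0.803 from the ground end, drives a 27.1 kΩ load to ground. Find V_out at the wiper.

V_out ≈ 2.75 V

Lower segment x·R_p = 6.472 kΩ; upper segment (1−x)·R_p = 1.588 kΩ.
(x·R_p) ‖ R_L = 5.224 kΩ.
V_out = 3.58 × 5.224/(1.588 + 5.224) = 2.746 V.
(Unloaded: V_out = x·V_s = 2.87 V.)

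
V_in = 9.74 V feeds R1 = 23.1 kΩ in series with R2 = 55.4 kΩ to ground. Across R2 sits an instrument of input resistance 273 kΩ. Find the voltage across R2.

First combine the lower leg with the load: R2 ‖ R_L = 46.05 kΩ.
Voltage divider with the loaded lower leg: V_out = 9.74 × 46.05/(23.1 + 46.05) = 9.74 × 0.6660 = 6.486 V.

V_out ≈ 6.49 V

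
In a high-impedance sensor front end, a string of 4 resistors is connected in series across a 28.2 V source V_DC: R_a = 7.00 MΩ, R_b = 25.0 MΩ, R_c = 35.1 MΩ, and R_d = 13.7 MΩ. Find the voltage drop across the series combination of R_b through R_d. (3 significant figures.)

V ≈ 25.8 V

ΣR = 7.00 + 25.0 + 35.1 + 13.7 = 80.80 MΩ.
R_{R_b..R_d} = 25.0 + 35.1 + 13.7 = 73.80 MΩ.
V = V_DC · R/ΣR = 28.2 × 0.9134 = 25.76 V.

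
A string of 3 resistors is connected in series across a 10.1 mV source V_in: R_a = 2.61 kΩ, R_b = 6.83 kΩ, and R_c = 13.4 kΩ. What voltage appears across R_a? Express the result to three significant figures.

ΣR = 2.61 + 6.83 + 13.4 = 22.84 kΩ.
V = V_in · R/ΣR = 10.1 × 0.1143 = 1.154 mV.

V ≈ 1.15 mV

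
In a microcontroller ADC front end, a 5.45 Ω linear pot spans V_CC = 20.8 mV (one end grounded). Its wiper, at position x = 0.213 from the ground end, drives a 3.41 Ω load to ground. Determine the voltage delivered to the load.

Lower segment x·R_p = 1.161 Ω; upper segment (1−x)·R_p = 4.289 Ω.
R_L loads the lower segment: effective lower R = 0.8660 Ω.
V_out = 20.8 × 0.8660/(4.289 + 0.8660) = 3.494 mV.

V_out ≈ 3.49 mV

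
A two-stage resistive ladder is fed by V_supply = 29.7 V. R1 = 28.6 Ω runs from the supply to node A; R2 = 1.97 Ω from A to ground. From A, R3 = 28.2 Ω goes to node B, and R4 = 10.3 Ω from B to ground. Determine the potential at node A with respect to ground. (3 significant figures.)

The second stage (R3 + R4 = 38.50 Ω) loads node A in parallel with R2.
Effective lower resistance at A: R2 ‖ 38.50 = 1.874 Ω.
V_A = 29.7 × 1.874/(28.6 + 1.874) = 1.826 V.

V_A ≈ 1.83 V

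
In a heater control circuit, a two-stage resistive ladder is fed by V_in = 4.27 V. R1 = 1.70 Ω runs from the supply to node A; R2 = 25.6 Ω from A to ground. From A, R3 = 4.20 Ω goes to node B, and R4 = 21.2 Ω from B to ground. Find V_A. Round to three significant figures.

Looking into the second stage from A: R3 + R4 = 25.40 Ω appears in parallel with R2.
R2 ‖ (R3+R4) = 12.75 Ω.
First divider: V_A = V_in · 12.75/(1.70 + 12.75) = 3.768 V.

V_A ≈ 3.77 V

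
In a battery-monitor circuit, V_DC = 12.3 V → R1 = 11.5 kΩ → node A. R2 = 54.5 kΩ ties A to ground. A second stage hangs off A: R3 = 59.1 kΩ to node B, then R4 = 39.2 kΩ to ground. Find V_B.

Node A sees R2 in parallel with the series input of stage 2, R3 + R4 = 98.30 kΩ.
Effective lower resistance at A: R2 ‖ 98.30 = 35.06 kΩ.
V_A = 12.3 × 35.06/(11.5 + 35.06) = 9.262 V.
Stage 2 is unloaded, so V_B = V_A · R4/(R3+R4) = 9.262 × 39.2/98.30 = 3.694 V.

V_B ≈ 3.69 V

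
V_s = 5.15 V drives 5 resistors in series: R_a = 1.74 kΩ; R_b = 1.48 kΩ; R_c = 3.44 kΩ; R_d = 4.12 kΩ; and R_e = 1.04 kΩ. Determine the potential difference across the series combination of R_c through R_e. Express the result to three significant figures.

ΣR = 1.74 + 1.48 + 3.44 + 4.12 + 1.04 = 11.82 kΩ.
R_{R_c..R_e} = 3.44 + 4.12 + 1.04 = 8.600 kΩ.
V = V_s · R/ΣR = 5.15 × 0.7276 = 3.747 V.

V ≈ 3.75 V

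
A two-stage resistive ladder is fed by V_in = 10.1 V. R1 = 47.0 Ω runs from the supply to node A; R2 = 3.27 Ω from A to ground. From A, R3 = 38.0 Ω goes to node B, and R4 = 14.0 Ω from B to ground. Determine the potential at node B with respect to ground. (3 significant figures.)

The second stage (R3 + R4 = 52.00 Ω) loads node A in parallel with R2.
R2 ‖ (R3+R4) = 3.077 Ω.
First divider: V_A = V_in · 3.077/(47.0 + 3.077) = 0.6205 V.
Then the unloaded second divider: V_B = V_A × R4/(R3+R4) = 0.6205 × 0.2692 = 0.1671 V.

V_B ≈ 0.167 V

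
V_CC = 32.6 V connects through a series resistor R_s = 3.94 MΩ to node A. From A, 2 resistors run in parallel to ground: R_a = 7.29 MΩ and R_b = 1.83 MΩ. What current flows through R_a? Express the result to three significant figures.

Equivalent of the parallel group: R_p = 1.463 MΩ.
V_A = 32.6 × 1.463/5.403 = 8.826 V.
I(R_a) = V_A / R_a = 8.826/7.29 = 1.211 µA.

I ≈ 1.21 µA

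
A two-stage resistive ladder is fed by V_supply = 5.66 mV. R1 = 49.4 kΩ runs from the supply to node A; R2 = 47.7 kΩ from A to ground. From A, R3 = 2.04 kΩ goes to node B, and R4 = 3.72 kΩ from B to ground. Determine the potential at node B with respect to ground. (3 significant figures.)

The second stage (R3 + R4 = 5.760 kΩ) loads node A in parallel with R2.
Effective lower resistance at A: R2 ‖ 5.760 = 5.139 kΩ.
So V_A = 5.66 × 0.09423 = 0.5334 mV.
V_B = V_A × 0.6458 = 0.3445 mV.

V_B ≈ 0.344 mV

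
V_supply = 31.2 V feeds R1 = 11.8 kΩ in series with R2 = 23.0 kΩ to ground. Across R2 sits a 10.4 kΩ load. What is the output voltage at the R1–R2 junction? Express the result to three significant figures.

V_out ≈ 11.8 V

R2 ‖ R_L = (23.0 × 10.4)/(23.0 + 10.4) = 7.162 kΩ.
Then V_out = V_supply · R2'/(R1 + R2') = 31.2 × 7.162/18.96 = 11.78 V.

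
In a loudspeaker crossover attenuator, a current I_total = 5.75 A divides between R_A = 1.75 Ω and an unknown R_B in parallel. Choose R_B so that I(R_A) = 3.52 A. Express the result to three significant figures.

R_B ≈ 2.76 Ω

The fraction through R_A equals R_B/(R_A+R_B).
With f = 0.6122, R_B = R_A · f/(1−f) = 1.75 × 1.578 = 2.762 Ω.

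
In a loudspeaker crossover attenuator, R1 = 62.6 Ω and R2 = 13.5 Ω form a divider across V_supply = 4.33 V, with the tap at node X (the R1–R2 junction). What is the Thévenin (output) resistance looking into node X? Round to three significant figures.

R_th ≈ 11.1 Ω

Zeroing V_supply shorts the top of R1 to ground, so R_th = R1 ‖ R2 = 11.11 Ω.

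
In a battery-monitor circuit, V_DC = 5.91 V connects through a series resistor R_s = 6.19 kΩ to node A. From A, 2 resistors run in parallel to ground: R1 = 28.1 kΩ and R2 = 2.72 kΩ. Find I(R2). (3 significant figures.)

Parallel bank: R_p = 1/(1/28.1 + 1/2.72) = 2.480 kΩ.
V_A = 5.91 × 2.480/8.670 = 1.690 V.
Branch current I = V_A/R2 = 1.690/2.72 = 0.6215 mA.

I ≈ 0.622 mA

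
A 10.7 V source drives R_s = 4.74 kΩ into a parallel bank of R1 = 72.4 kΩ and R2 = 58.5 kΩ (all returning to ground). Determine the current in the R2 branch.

I ≈ 0.160 mA

Equivalent of the parallel group: R_p = 32.36 kΩ.
V_A = 10.7 × 32.36/37.10 = 9.333 V.
Branch current I = V_A/R2 = 9.333/58.5 = 0.1595 mA.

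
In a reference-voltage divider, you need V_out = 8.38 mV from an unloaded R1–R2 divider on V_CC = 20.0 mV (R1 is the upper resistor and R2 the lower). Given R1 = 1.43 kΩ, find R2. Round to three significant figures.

R2 ≈ 1.03 kΩ

Required fraction k = V_out/V_CC = 0.4190.
Rearranging, R2 = R1·k/(1−k) = 1.43 × 0.7212 = 1.031 kΩ.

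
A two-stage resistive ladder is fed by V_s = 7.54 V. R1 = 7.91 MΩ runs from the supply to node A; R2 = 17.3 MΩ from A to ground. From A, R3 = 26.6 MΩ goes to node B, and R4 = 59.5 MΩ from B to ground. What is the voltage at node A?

The second stage (R3 + R4 = 86.10 MΩ) loads node A in parallel with R2.
R2 ‖ (R3+R4) = 14.41 MΩ.
So V_A = 7.54 × 0.6455 = 4.867 V.

V_A ≈ 4.87 V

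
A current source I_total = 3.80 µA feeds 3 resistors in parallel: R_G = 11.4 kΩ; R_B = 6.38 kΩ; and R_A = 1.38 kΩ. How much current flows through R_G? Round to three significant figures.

I ≈ 0.344 µA

ΣG = 1/11.4 + 1/6.38 + 1/1.38 = 0.9691.
R_G takes the fraction G_k/ΣG = 0.08772/0.9691 = 0.09052, so I = 3.80 × 0.09052 = 0.3440 µA.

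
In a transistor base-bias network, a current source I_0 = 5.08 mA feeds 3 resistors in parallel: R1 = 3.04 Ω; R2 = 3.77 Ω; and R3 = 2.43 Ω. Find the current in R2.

I ≈ 1.34 mA

ΣG = 1/3.04 + 1/3.77 + 1/2.43 = 1.006.
By the current-divider rule, I = I_0 · G_k/ΣG = 5.08 × 0.2637 = 1.340 mA.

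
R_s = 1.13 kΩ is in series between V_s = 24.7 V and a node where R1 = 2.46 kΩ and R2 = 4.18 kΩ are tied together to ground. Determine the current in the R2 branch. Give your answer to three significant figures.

I ≈ 3.42 mA

Parallel bank: R_p = 1/(1/2.46 + 1/4.18) = 1.549 kΩ.
V_A = 24.7 × 1.549/2.679 = 14.28 V.
I(R2) = V_A / R2 = 14.28/4.18 = 3.416 mA.
(Equivalently: I_total = 9.221 mA, then current-divider fraction G_k/ΣG = 0.3705.)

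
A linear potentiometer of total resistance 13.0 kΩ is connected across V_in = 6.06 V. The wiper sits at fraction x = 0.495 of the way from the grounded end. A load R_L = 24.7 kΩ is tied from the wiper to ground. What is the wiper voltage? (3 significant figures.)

V_out ≈ 2.65 V

The pot divides into 6.565 kΩ above the wiper and 6.435 kΩ below.
R_L loads the lower segment: effective lower R = 5.105 kΩ.
Then V_out = V_in · 5.105/(6.565 + 5.105) = 2.651 V.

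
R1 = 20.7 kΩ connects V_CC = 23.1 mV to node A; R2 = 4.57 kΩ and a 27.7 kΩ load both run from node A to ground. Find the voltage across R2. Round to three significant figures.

V_out ≈ 3.68 mV

First combine the lower leg with the load: R2 ‖ R_L = 3.923 kΩ.
Voltage divider with the loaded lower leg: V_out = 23.1 × 3.923/(20.7 + 3.923) = 23.1 × 0.1593 = 3.680 mV.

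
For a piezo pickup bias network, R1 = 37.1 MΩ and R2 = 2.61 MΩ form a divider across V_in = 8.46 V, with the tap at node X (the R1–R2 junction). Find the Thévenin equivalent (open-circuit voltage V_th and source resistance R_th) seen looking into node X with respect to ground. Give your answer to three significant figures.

V_th ≈ 0.556 V, R_th ≈ 2.44 MΩ

V_th is the unloaded tap voltage: V_in · R2/(R1+R2) = 8.46 × 0.06573 = 0.5560 V.
Looking into X with the source shorted: R_th = R1·R2/(R1+R2) = 37.10 × 2.61/39.71 = 2.438 MΩ.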